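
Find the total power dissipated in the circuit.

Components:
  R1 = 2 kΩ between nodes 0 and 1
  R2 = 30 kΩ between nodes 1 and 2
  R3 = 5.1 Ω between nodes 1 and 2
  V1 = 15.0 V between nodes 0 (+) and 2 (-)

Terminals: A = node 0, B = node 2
Nodal analysis, taking node 2 as the 0 V reference.
Source V1 fixes V_0 = 15 V.
KCL at each unknown node (sum of currents leaving = 0; resistances in Ω):
  Node 1: (V_1 - 15)/2000 + (V_1 - 0)/30000 + (V_1 - 0)/5.1 = 0
Collecting terms: 0.1966 × V_1 = 0.0075  =>  V_1 = 0.03815 V
Power in each resistor, P = (ΔV)²/R:
  P_R1 = (15 - 0.03815)²/2000 = 0.1119 W
  P_R2 = (0.03815 - 0)²/30000 = 0.0000000485 W
  P_R3 = (0.03815 - 0)²/5.1 = 0.0002853 W
P_total = P_R1 + P_R2 + P_R3 = 0.1122 W

Final answer: 0.1122 W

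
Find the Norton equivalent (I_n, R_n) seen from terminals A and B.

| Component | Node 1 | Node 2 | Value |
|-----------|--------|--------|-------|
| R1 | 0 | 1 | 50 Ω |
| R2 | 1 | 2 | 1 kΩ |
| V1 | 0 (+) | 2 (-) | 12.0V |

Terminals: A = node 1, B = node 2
Find the Thévenin equivalent first; then I_n = V_th/R_th and R_n = R_th.
Step 1 — V_th is the open-circuit voltage V_A - V_B (nothing connected across the terminals).
Nodal analysis, taking node 2 as the 0 V reference.
Source V1 fixes V_0 = 12 V.
KCL at each unknown node (sum of currents leaving = 0; resistances in Ω):
  Node 1: (V_1 - 12)/50 + (V_1 - 0)/1000 = 0
Collecting terms: 0.021 × V_1 = 0.24  =>  V_1 = 11.43 V
V_th = V_1 - V_2 = 11.43 - 0 = 11.43 V
Step 2 — R_th: zero the source — replace V1 by a short circuit (node 2 merges into node 0) — and find the resistance seen between A (node 1) and B (node 0).
Reduce the network between node 1 (A) and node 0 (B) by series/parallel combination:
  Rp1 = R1 ‖ R2 (parallel, both between nodes 0 and 1) = 1/(1/50 + 1/1000) = 47.62 Ω
R_th = 47.62 Ω
I_n = V_th/R_th = 11.43/47.62 = 0.24 A, and R_n = R_th = 47.62 Ω

Final answer: I_n = 0.24 A, R_n = 47.62 Ω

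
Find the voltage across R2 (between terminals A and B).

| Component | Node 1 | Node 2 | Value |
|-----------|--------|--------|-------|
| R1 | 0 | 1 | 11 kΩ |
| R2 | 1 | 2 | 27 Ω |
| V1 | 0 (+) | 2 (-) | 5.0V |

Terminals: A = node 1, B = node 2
R1 and R2 are in series across V1 (node 0 → node 1 → node 2), and the output A–B is taken across R2, so this is a voltage divider.
Series current: I = V1/(R1 + R2) = 5/(11000 + 27) = 5/11030 = 0.0004534 A
V_R2 = I × R2 = V1 × R2/(R1 + R2) = 5 × 27/11030 = 0.01224 V

Final answer: 0.01224 V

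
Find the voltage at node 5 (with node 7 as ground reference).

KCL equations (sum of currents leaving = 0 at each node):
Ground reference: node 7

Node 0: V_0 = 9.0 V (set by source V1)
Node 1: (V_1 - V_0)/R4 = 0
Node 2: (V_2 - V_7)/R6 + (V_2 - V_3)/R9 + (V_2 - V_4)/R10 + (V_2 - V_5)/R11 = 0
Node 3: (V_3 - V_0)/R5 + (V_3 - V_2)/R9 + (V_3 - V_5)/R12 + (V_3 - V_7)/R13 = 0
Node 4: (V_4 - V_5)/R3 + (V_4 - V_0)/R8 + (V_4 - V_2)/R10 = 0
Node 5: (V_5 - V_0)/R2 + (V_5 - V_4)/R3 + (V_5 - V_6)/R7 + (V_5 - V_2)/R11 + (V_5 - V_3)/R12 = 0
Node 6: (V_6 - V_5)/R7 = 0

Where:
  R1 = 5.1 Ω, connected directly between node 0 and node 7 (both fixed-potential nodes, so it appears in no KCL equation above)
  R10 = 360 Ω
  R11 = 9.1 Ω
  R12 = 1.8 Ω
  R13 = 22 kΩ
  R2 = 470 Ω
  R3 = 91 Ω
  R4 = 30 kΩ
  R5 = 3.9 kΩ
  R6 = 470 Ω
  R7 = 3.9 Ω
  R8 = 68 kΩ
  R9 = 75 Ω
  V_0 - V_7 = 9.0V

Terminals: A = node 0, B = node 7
Nodal analysis, taking node 7 as the 0 V reference.
Source V1 fixes V_0 = 9 V.
KCL at each unknown node (sum of currents leaving = 0; resistances in Ω):
  Node 1: (V_1 - 9)/30000 = 0
  Node 2: (V_2 - 0)/470 + (V_2 - V_3)/75 + (V_2 - V_4)/360 + (V_2 - V_5)/9.1 = 0
  Node 3: (V_3 - 9)/3900 + (V_3 - V_2)/75 + (V_3 - V_5)/1.8 + (V_3 - 0)/22000 = 0
  Node 4: (V_4 - V_5)/91 + (V_4 - 9)/68000 + (V_4 - V_2)/360 = 0
  Node 5: (V_5 - 9)/470 + (V_5 - V_4)/91 + (V_5 - V_6)/3.9 + (V_5 - V_2)/9.1 + (V_5 - V_3)/1.8 = 0
  Node 6: (V_6 - V_5)/3.9 = 0
Collecting terms (coefficients in siemens):
  0.00003333·V_1 = 0.0003
  0.1281·V_2 - 0.01333·V_3 - 0.002778·V_4 - 0.1099·V_5 = 0
  0.5692·V_3 - 0.01333·V_2 - 0.5556·V_5 = 0.002308
  0.01378·V_4 - 0.002778·V_2 - 0.01099·V_5 = 0.0001324
  0.935·V_5 - 0.1099·V_2 - 0.5556·V_3 - 0.01099·V_4 - 0.2564·V_6 = 0.01915
  0.2564·V_6 - 0.2564·V_5 = 0
Solving these 6 simultaneous equations (Gaussian elimination) gives:
  V_1 = 9 V, V_2 = 4.68 V, V_3 = 4.759 V, V_4 = 4.748 V
  V_5 = 4.759 V, V_6 = 4.759 V
The requested potential is V_5 = 4.759 V.

Final answer: V_5 = 4.759 V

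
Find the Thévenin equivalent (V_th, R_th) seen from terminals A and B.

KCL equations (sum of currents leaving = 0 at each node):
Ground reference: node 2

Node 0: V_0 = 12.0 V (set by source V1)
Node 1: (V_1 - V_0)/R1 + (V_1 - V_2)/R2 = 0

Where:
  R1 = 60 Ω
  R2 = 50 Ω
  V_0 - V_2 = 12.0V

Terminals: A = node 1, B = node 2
Step 1 — V_th is the open-circuit voltage V_A - V_B (nothing connected across the terminals).
Nodal analysis, taking node 2 as the 0 V reference.
Source V1 fixes V_0 = 12 V.
KCL at each unknown node (sum of currents leaving = 0; resistances in Ω):
  Node 1: (V_1 - 12)/60 + (V_1 - 0)/50 = 0
Collecting terms: 0.03667 × V_1 = 0.2  =>  V_1 = 5.455 V
V_th = V_1 - V_2 = 5.455 - 0 = 5.455 V
Step 2 — R_th: zero the source — replace V1 by a short circuit (node 2 merges into node 0) — and find the resistance seen between A (node 1) and B (node 0).
Reduce the network between node 1 (A) and node 0 (B) by series/parallel combination:
  Rp1 = R1 ‖ R2 (parallel, both between nodes 0 and 1) = 1/(1/60 + 1/50) = 27.27 Ω
R_th = 27.27 Ω

Final answer: V_th = 5.455 V, R_th = 27.27 Ω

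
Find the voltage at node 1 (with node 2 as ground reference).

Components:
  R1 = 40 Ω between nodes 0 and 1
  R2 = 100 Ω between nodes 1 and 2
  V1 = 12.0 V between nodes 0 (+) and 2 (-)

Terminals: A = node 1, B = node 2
Nodal analysis, taking node 2 as the 0 V reference.
Source V1 fixes V_0 = 12 V.
KCL at each unknown node (sum of currents leaving = 0; resistances in Ω):
  Node 1: (V_1 - 12)/40 + (V_1 - 0)/100 = 0
Collecting terms: 0.035 × V_1 = 0.3  =>  V_1 = 8.571 V
The requested potential is V_1 = 8.571 V.

Final answer: V_1 = 8.571 V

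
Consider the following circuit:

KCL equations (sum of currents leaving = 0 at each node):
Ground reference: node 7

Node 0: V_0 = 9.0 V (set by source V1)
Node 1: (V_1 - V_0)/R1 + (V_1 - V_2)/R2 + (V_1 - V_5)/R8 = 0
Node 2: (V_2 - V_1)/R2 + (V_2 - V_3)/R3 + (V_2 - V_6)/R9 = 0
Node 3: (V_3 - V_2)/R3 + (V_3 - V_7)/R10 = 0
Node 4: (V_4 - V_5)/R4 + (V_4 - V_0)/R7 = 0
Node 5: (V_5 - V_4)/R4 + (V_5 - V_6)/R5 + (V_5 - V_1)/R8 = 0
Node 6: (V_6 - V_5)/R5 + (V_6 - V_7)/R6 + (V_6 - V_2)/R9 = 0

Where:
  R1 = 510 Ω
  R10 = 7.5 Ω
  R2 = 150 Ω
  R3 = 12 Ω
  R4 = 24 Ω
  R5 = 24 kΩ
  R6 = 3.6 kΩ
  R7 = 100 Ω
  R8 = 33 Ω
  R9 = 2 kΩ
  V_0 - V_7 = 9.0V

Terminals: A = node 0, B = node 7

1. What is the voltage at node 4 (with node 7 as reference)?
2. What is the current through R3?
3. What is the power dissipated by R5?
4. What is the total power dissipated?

Nodal analysis, taking node 7 as the 0 V reference.
Source V1 fixes V_0 = 9 V.
KCL at each unknown node (sum of currents leaving = 0; resistances in Ω):
  Node 1: (V_1 - 9)/510 + (V_1 - V_2)/150 + (V_1 - V_5)/33 = 0
  Node 2: (V_2 - V_1)/150 + (V_2 - V_3)/12 + (V_2 - V_6)/2000 = 0
  Node 3: (V_3 - V_2)/12 + (V_3 - 0)/7.5 = 0
  Node 4: (V_4 - V_5)/24 + (V_4 - 9)/100 = 0
  Node 5: (V_5 - V_4)/24 + (V_5 - V_6)/24000 + (V_5 - V_1)/33 = 0
  Node 6: (V_6 - V_5)/24000 + (V_6 - 0)/3600 + (V_6 - V_2)/2000 = 0
Collecting terms (coefficients in siemens):
  0.03893·V_1 - 0.006667·V_2 - 0.0303·V_5 = 0.01765
  0.0905·V_2 - 0.006667·V_1 - 0.08333·V_3 - 0.0005·V_6 = 0
  0.2167·V_3 - 0.08333·V_2 = 0
  0.05167·V_4 - 0.04167·V_5 = 0.09
  0.07201·V_5 - 0.0303·V_1 - 0.04167·V_4 - 0.00004167·V_6 = 0
  0.0008194·V_6 - 0.0005·V_2 - 0.00004167·V_5 = 0
Solving these 6 simultaneous equations (Gaussian elimination) gives:
  V_1 = 5.257 V, V_2 = 0.6053 V, V_3 = 0.2328 V, V_4 = 6.611 V
  V_5 = 6.038 V, V_6 = 0.6764 V
Part 1:
  Read off the nodal solution: V_4 = 6.611 V
Part 2:
  I_R3 = (V_2 - V_3)/R3 = (0.6053 - 0.2328)/12 = 0.03104 A
  Magnitude: I_R3 = 0.03104 A
Part 3:
  I_R5 = (V_5 - V_6)/R5 = (6.038 - 0.6764)/24000 = 0.0002234 A
  P_R5 = I_R5² × R5 = (0.0002234)² × 24000 = 0.001198 W
Part 4:
  Power in each resistor, P = (ΔV)²/R:
    P_R1 = (9 - 5.257)²/510 = 0.02748 W
    P_R2 = (5.257 - 0.6053)²/150 = 0.1442 W
    P_R3 = (0.6053 - 0.2328)²/12 = 0.01156 W
    P_R4 = (6.611 - 6.038)²/24 = 0.0137 W
    P_R5 = (6.038 - 0.6764)²/24000 = 0.001198 W
    P_R6 = (0.6764 - 0)²/3600 = 0.0001271 W
    P_R7 = (9 - 6.611)²/100 = 0.05708 W
    P_R8 = (5.257 - 6.038)²/33 = 0.01848 W
    P_R9 = (0.6053 - 0.6764)²/2000 = 0.000002521 W
    P_R10 = (0.2328 - 0)²/7.5 = 0.007228 W
  P_total = P_R1 + P_R2 + P_R3 + P_R4 + P_R5 + P_R6 + P_R7 + P_R8 + P_R9 + P_R10 = 0.2811 W

Final answers:
1. V_4 = 6.611 V
2. I_R3 = 0.03104 A
3. P_R5 = 0.001198 W
4. P_total = 0.2811 W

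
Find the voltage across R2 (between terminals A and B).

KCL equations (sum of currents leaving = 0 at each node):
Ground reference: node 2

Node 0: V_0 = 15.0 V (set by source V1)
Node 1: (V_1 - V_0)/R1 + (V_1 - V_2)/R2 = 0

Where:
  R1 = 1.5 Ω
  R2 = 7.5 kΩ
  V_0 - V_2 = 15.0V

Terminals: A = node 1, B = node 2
R1 and R2 are in series across V1 (node 0 → node 1 → node 2), and the output A–B is taken across R2, so this is a voltage divider.
Series current: I = V1/(R1 + R2) = 15/(1.5 + 7500) = 15/7502 = 0.002 A
V_R2 = I × R2 = V1 × R2/(R1 + R2) = 15 × 7500/7502 = 15 V

Final answer: 15 V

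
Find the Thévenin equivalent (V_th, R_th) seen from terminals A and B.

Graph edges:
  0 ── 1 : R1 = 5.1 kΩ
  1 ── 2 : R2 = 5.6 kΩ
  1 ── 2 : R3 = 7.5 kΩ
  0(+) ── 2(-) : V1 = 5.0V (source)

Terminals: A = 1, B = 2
Step 1 — V_th is the open-circuit voltage V_A - V_B (nothing connected across the terminals).
Nodal analysis, taking node 2 as the 0 V reference.
Source V1 fixes V_0 = 5 V.
KCL at each unknown node (sum of currents leaving = 0; resistances in Ω):
  Node 1: (V_1 - 5)/5100 + (V_1 - 0)/5600 + (V_1 - 0)/7500 = 0
Collecting terms: 0.000508 × V_1 = 0.0009804  =>  V_1 = 1.93 V
V_th = V_1 - V_2 = 1.93 - 0 = 1.93 V
Step 2 — R_th: zero the source — replace V1 by a short circuit (node 2 merges into node 0) — and find the resistance seen between A (node 1) and B (node 0).
Reduce the network between node 1 (A) and node 0 (B) by series/parallel combination:
  Rp1 = R1 ‖ R2 ‖ R3 (parallel, all between nodes 0 and 1) = 1/(1/5100 + 1/5600 + 1/7500) = 1969 Ω
R_th = 1.969 kΩ

Final answer: V_th = 1.93 V, R_th = 1.969 kΩ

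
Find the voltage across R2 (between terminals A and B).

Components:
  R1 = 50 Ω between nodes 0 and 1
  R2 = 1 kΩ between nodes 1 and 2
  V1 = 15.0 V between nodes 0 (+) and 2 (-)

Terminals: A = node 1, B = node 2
R1 and R2 are in series across V1 (node 0 → node 1 → node 2), and the output A–B is taken across R2, so this is a voltage divider.
Series current: I = V1/(R1 + R2) = 15/(50 + 1000) = 15/1050 = 0.01429 A
V_R2 = I × R2 = V1 × R2/(R1 + R2) = 15 × 1000/1050 = 14.29 V

Final answer: 14.29 V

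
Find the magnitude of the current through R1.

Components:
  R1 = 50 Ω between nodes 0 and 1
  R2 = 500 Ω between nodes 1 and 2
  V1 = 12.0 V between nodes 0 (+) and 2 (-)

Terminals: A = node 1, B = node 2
Nodal analysis, taking node 2 as the 0 V reference.
Source V1 fixes V_0 = 12 V.
KCL at each unknown node (sum of currents leaving = 0; resistances in Ω):
  Node 1: (V_1 - 12)/50 + (V_1 - 0)/500 = 0
Collecting terms: 0.022 × V_1 = 0.24  =>  V_1 = 10.91 V
I_R1 = (V_0 - V_1)/R1 = (12 - 10.91)/50 = 0.02182 A
|I_R1| = 0.02182 A

Final answer: |I_R1| = 0.02182 A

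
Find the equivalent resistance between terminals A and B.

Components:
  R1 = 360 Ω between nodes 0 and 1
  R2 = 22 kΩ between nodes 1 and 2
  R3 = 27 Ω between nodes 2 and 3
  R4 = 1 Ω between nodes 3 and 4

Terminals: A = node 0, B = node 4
Reduce the network between node 0 (A) and node 4 (B) by series/parallel combination:
  Rs1 = R1 + R2 (series, joined only at node 1) = 360 + 22000 = 22360 Ω
  Rs2 = R3 + Rs1 (series, joined only at node 2) = 27 + 22360 = 22390 Ω
  Rs3 = R4 + Rs2 (series, joined only at node 3) = 1 + 22390 = 22390 Ω
R_eq = 22.39 kΩ

Final answer: 22.39 kΩ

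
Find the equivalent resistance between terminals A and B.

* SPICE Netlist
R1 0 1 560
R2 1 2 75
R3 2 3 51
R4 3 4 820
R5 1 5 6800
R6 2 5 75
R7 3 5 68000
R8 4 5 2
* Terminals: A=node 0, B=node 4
The network is not a plain series/parallel combination. Inject a 1 A test current into terminal A (node 0) and return it from terminal B (node 4); then R_eq = V_A / (1 A).
Nodal analysis, taking node 4 as the 0 V reference.
Current source I_test pushes 1 A into node 0 and draws it out of node 4.
KCL at each unknown node (sum of currents leaving = 0; resistances in Ω):
  Node 0: (V_0 - V_1)/560 - 1 = 0
  Node 1: (V_1 - V_0)/560 + (V_1 - V_2)/75 + (V_1 - V_5)/6800 = 0
  Node 2: (V_2 - V_1)/75 + (V_2 - V_3)/51 + (V_2 - V_5)/75 = 0
  Node 3: (V_3 - V_2)/51 + (V_3 - 0)/820 + (V_3 - V_5)/68000 = 0
  Node 5: (V_5 - V_1)/6800 + (V_5 - V_2)/75 + (V_5 - V_3)/68000 + (V_5 - 0)/2 = 0
Collecting terms (coefficients in siemens):
  0.001786·V_0 - 0.001786·V_1 = 1
  0.01527·V_1 - 0.001786·V_0 - 0.01333·V_2 - 0.0001471·V_5 = 0
  0.04627·V_2 - 0.01333·V_1 - 0.01961·V_3 - 0.01333·V_5 = 0
  0.02084·V_3 - 0.01961·V_2 - 0.00001471·V_5 = 0
  0.5135·V_5 - 0.0001471·V_1 - 0.01333·V_2 - 0.00001471·V_3 = 0
Solving these 5 simultaneous equations (Gaussian elimination) gives:
  V_0 = 702.7 V, V_1 = 142.7 V, V_2 = 69.26 V, V_3 = 65.16 V
  V_5 = 1.841 V
R_eq = V_0 / 1 A = 702.7 Ω

Final answer: 702.7 Ω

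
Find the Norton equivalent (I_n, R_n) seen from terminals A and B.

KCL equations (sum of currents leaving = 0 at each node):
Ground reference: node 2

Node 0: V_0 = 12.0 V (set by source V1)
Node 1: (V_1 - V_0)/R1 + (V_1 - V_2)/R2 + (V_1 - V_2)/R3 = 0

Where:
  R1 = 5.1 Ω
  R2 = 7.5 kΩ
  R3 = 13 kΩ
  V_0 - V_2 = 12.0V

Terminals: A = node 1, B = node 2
Find the Thévenin equivalent first; then I_n = V_th/R_th and R_n = R_th.
Step 1 — V_th is the open-circuit voltage V_A - V_B (nothing connected across the terminals).
Nodal analysis, taking node 2 as the 0 V reference.
Source V1 fixes V_0 = 12 V.
KCL at each unknown node (sum of currents leaving = 0; resistances in Ω):
  Node 1: (V_1 - 12)/5.1 + (V_1 - 0)/7500 + (V_1 - 0)/13000 = 0
Collecting terms: 0.1963 × V_1 = 2.353  =>  V_1 = 11.99 V
V_th = V_1 - V_2 = 11.99 - 0 = 11.99 V
Step 2 — R_th: zero the source — replace V1 by a short circuit (node 2 merges into node 0) — and find the resistance seen between A (node 1) and B (node 0).
Reduce the network between node 1 (A) and node 0 (B) by series/parallel combination:
  Rp1 = R1 ‖ R2 ‖ R3 (parallel, all between nodes 0 and 1) = 1/(1/5.1 + 1/7500 + 1/13000) = 5.095 Ω
R_th = 5.095 Ω
I_n = V_th/R_th = 11.99/5.095 = 2.353 A, and R_n = R_th = 5.095 Ω

Final answer: I_n = 2.353 A, R_n = 5.095 Ω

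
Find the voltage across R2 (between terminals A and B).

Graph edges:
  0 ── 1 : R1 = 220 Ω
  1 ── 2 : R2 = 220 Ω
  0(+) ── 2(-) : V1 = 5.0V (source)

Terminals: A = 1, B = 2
R1 and R2 are in series across V1 (node 0 → node 1 → node 2), and the output A–B is taken across R2, so this is a voltage divider.
Series current: I = V1/(R1 + R2) = 5/(220 + 220) = 5/440 = 0.01136 A
V_R2 = I × R2 = V1 × R2/(R1 + R2) = 5 × 220/440 = 2.5 V

Final answer: 2.5 V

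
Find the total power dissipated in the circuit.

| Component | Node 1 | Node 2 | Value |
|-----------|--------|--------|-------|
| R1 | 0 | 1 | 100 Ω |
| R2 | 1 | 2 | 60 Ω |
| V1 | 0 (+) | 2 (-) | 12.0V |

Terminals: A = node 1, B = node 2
Nodal analysis, taking node 2 as the 0 V reference.
Source V1 fixes V_0 = 12 V.
KCL at each unknown node (sum of currents leaving = 0; resistances in Ω):
  Node 1: (V_1 - 12)/100 + (V_1 - 0)/60 = 0
Collecting terms: 0.02667 × V_1 = 0.12  =>  V_1 = 4.5 V
Power in each resistor, P = (ΔV)²/R:
  P_R1 = (12 - 4.5)²/100 = 0.5625 W
  P_R2 = (4.5 - 0)²/60 = 0.3375 W
P_total = P_R1 + P_R2 = 0.9 W

Final answer: 0.9 W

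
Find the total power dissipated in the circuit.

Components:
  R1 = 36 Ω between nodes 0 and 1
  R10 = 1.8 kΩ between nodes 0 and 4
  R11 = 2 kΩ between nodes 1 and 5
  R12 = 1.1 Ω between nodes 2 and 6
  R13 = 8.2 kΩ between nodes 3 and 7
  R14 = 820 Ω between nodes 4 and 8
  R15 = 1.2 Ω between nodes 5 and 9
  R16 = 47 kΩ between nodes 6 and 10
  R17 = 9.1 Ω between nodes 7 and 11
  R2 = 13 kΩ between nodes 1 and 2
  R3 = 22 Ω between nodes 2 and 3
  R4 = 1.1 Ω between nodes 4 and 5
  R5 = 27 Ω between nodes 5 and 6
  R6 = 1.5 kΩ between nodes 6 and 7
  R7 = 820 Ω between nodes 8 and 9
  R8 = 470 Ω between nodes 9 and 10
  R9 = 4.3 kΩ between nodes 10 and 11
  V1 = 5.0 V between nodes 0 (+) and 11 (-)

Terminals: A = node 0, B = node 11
Nodal analysis, taking node 11 as the 0 V reference.
Source V1 fixes V_0 = 5 V.
KCL at each unknown node (sum of currents leaving = 0; resistances in Ω):
  Node 1: (V_1 - 5)/36 + (V_1 - V_2)/13000 + (V_1 - V_5)/2000 = 0
  Node 2: (V_2 - V_1)/13000 + (V_2 - V_3)/22 + (V_2 - V_6)/1.1 = 0
  Node 3: (V_3 - V_2)/22 + (V_3 - V_7)/8200 = 0
  Node 4: (V_4 - V_5)/1.1 + (V_4 - 5)/1800 + (V_4 - V_8)/820 = 0
  Node 5: (V_5 - V_4)/1.1 + (V_5 - V_6)/27 + (V_5 - V_1)/2000 + (V_5 - V_9)/1.2 = 0
  Node 6: (V_6 - V_5)/27 + (V_6 - V_7)/1500 + (V_6 - V_2)/1.1 + (V_6 - V_10)/47000 = 0
  Node 7: (V_7 - V_6)/1500 + (V_7 - V_3)/8200 + (V_7 - 0)/9.1 = 0
  Node 8: (V_8 - V_9)/820 + (V_8 - V_4)/820 = 0
  Node 9: (V_9 - V_8)/820 + (V_9 - V_10)/470 + (V_9 - V_5)/1.2 = 0
  Node 10: (V_10 - V_9)/470 + (V_10 - 0)/4300 + (V_10 - V_6)/47000 = 0
Collecting terms (coefficients in siemens):
  0.02835·V_1 - 0.00007692·V_2 - 0.0005·V_5 = 0.1389
  0.9546·V_2 - 0.00007692·V_1 - 0.04545·V_3 - 0.9091·V_6 = 0
  0.04558·V_3 - 0.04545·V_2 - 0.000122·V_7 = 0
  0.9109·V_4 - 0.9091·V_5 - 0.00122·V_8 = 0.002778
  1.78·V_5 - 0.0005·V_1 - 0.9091·V_4 - 0.03704·V_6 - 0.8333·V_9 = 0
  0.9468·V_6 - 0.9091·V_2 - 0.03704·V_5 - 0.0006667·V_7 - 0.00002128·V_10 = 0
  0.1107·V_7 - 0.000122·V_3 - 0.0006667·V_6 = 0
  0.002439·V_8 - 0.00122·V_4 - 0.00122·V_9 = 0
  0.8367·V_9 - 0.8333·V_5 - 0.00122·V_8 - 0.002128·V_10 = 0
  0.002381·V_10 - 0.00002128·V_6 - 0.002128·V_9 = 0
Solving these 10 simultaneous equations (Gaussian elimination) gives:
  V_1 = 4.952 V, V_2 = 2.621 V, V_3 = 2.614 V, V_4 = 2.673 V
  V_5 = 2.672 V, V_6 = 2.621 V, V_7 = 0.01867 V, V_8 = 2.672 V
  V_9 = 2.671 V, V_10 = 2.41 V
Power in each resistor, P = (ΔV)²/R:
  P_R1 = (5 - 4.952)²/36 = 0.00006269 W
  P_R2 = (4.952 - 2.621)²/13000 = 0.0004181 W
  P_R3 = (2.621 - 2.614)²/22 = 0.000002204 W
  P_R4 = (2.673 - 2.672)²/1.1 = 0.000001834 W
  P_R5 = (2.672 - 2.621)²/27 = 0.0000951 W
  P_R6 = (2.621 - 0.01867)²/1500 = 0.004516 W
  P_R7 = (2.672 - 2.671)²/820 = 0.000000001327 W
  P_R8 = (2.671 - 2.41)²/470 = 0.0001453 W
  P_R9 = (2.41 - 0)²/4300 = 0.001351 W
  P_R10 = (5 - 2.673)²/1800 = 0.003007 W
  P_R11 = (4.952 - 2.672)²/2000 = 0.0026 W
  P_R12 = (2.621 - 2.621)²/1.1 = 0.00000002071 W
  P_R13 = (2.614 - 0.01867)²/8200 = 0.0008216 W
  P_R14 = (2.673 - 2.672)²/820 = 0.000000001327 W
  P_R15 = (2.672 - 2.671)²/1.2 = 0.0000003692 W
  P_R16 = (2.621 - 2.41)²/47000 = 0.00000095 W
  P_R17 = (0.01867 - 0)²/9.1 = 0.0000383 W
P_total = P_R1 + P_R2 + P_R3 + P_R4 + P_R5 + P_R6 + P_R7 + P_R8 + P_R9 + P_R10 + P_R11 + P_R12 + P_R13 + P_R14 + P_R15 + P_R16 + P_R17 = 0.01306 W

Final answer: 0.01306 W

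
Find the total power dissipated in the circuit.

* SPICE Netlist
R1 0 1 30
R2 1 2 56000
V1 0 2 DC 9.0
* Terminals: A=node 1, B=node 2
Nodal analysis, taking node 2 as the 0 V reference.
Source V1 fixes V_0 = 9 V.
KCL at each unknown node (sum of currents leaving = 0; resistances in Ω):
  Node 1: (V_1 - 9)/30 + (V_1 - 0)/56000 = 0
Collecting terms: 0.03335 × V_1 = 0.3  =>  V_1 = 8.995 V
Power in each resistor, P = (ΔV)²/R:
  P_R1 = (9 - 8.995)²/30 = 0.000000774 W
  P_R2 = (8.995 - 0)²/56000 = 0.001445 W
P_total = P_R1 + P_R2 = 0.001446 W

Final answer: 0.001446 W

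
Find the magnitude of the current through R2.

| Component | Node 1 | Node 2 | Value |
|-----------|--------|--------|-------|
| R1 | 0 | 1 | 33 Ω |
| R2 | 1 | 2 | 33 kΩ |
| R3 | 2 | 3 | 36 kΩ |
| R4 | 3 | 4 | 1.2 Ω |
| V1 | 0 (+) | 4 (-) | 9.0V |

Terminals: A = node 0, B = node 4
Nodal analysis, taking node 4 as the 0 V reference.
Source V1 fixes V_0 = 9 V.
KCL at each unknown node (sum of currents leaving = 0; resistances in Ω):
  Node 1: (V_1 - 9)/33 + (V_1 - V_2)/33000 = 0
  Node 2: (V_2 - V_1)/33000 + (V_2 - V_3)/36000 = 0
  Node 3: (V_3 - V_2)/36000 + (V_3 - 0)/1.2 = 0
Collecting terms (coefficients in siemens):
  0.03033·V_1 - 0.0000303·V_2 = 0.2727
  0.00005808·V_2 - 0.0000303·V_1 - 0.00002778·V_3 = 0
  0.8334·V_3 - 0.00002778·V_2 = 0
Solving these 3 simultaneous equations (Gaussian elimination) gives:
  V_1 = 8.996 V, V_2 = 4.693 V, V_3 = 0.0001564 V
I_R2 = (V_1 - V_2)/R2 = (8.996 - 4.693)/33000 = 0.0001304 A
|I_R2| = 0.0001304 A

Final answer: |I_R2| = 0.0001304 A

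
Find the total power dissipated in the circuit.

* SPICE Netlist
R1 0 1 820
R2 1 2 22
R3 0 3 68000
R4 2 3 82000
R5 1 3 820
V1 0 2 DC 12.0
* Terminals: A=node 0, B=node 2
Nodal analysis, taking node 2 as the 0 V reference.
Source V1 fixes V_0 = 12 V.
KCL at each unknown node (sum of currents leaving = 0; resistances in Ω):
  Node 1: (V_1 - 12)/820 + (V_1 - 0)/22 + (V_1 - V_3)/820 = 0
  Node 3: (V_3 - 12)/68000 + (V_3 - 0)/82000 + (V_3 - V_1)/820 = 0
Collecting terms (coefficients in siemens):
  0.04789·V_1 - 0.00122·V_3 = 0.01463
  0.001246·V_3 - 0.00122·V_1 = 0.0001765
Determinant D = (0.04789)(0.001246) - (-0.00122)(-0.00122) = 0.00005821
V_1 = [(0.01463)(0.001246) - (-0.00122)(0.0001765)]/D = 0.3171 V
V_3 = [(0.04789)(0.0001765) - (0.01463)(-0.00122)]/D = 0.4518 V
Power in each resistor, P = (ΔV)²/R:
  P_R1 = (12 - 0.3171)²/820 = 0.1665 W
  P_R2 = (0.3171 - 0)²/22 = 0.004569 W
  P_R3 = (12 - 0.4518)²/68000 = 0.001961 W
  P_R4 = (0 - 0.4518)²/82000 = 0.000002489 W
  P_R5 = (0.3171 - 0.4518)²/820 = 0.00002214 W
P_total = P_R1 + P_R2 + P_R3 + P_R4 + P_R5 = 0.173 W

Final answer: 0.173 W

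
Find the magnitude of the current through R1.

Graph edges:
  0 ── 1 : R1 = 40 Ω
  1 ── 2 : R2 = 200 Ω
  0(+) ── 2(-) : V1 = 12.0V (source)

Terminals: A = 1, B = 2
Nodal analysis, taking node 2 as the 0 V reference.
Source V1 fixes V_0 = 12 V.
KCL at each unknown node (sum of currents leaving = 0; resistances in Ω):
  Node 1: (V_1 - 12)/40 + (V_1 - 0)/200 = 0
Collecting terms: 0.03 × V_1 = 0.3  =>  V_1 = 10 V
I_R1 = (V_0 - V_1)/R1 = (12 - 10)/40 = 0.05 A
|I_R1| = 0.05 A

Final answer: |I_R1| = 0.05 A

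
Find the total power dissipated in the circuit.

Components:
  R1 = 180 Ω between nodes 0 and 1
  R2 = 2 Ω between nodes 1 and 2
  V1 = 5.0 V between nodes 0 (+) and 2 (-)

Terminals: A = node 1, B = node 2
Nodal analysis, taking node 2 as the 0 V reference.
Source V1 fixes V_0 = 5 V.
KCL at each unknown node (sum of currents leaving = 0; resistances in Ω):
  Node 1: (V_1 - 5)/180 + (V_1 - 0)/2 = 0
Collecting terms: 0.5056 × V_1 = 0.02778  =>  V_1 = 0.05495 V
Power in each resistor, P = (ΔV)²/R:
  P_R1 = (5 - 0.05495)²/180 = 0.1359 W
  P_R2 = (0.05495 - 0)²/2 = 0.001509 W
P_total = P_R1 + P_R2 = 0.1374 W

Final answer: 0.1374 W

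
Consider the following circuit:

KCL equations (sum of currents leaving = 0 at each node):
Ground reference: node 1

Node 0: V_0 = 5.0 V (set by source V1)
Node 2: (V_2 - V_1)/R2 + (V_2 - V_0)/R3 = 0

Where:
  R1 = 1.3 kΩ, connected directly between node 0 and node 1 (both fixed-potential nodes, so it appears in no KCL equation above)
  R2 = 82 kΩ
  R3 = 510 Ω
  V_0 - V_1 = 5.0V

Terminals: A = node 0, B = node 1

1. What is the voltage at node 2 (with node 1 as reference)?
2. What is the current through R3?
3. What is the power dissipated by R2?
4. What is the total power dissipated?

Nodal analysis, taking node 1 as the 0 V reference.
Source V1 fixes V_0 = 5 V.
KCL at each unknown node (sum of currents leaving = 0; resistances in Ω):
  Node 2: (V_2 - 0)/82000 + (V_2 - 5)/510 = 0
Collecting terms: 0.001973 × V_2 = 0.009804  =>  V_2 = 4.969 V
Part 1:
  Read off the nodal solution: V_2 = 4.969 V
Part 2:
  I_R3 = (V_0 - V_2)/R3 = (5 - 4.969)/510 = 0.0000606 A
  Magnitude: I_R3 = 0.0000606 A
Part 3:
  I_R2 = (V_1 - V_2)/R2 = (0 - 4.969)/82000 = -0.0000606 A
  P_R2 = I_R2² × R2 = (-0.0000606)² × 82000 = 0.0003011 W
Part 4:
  Power in each resistor, P = (ΔV)²/R:
    P_R1 = (5 - 0)²/1300 = 0.01923 W
    P_R2 = (0 - 4.969)²/82000 = 0.0003011 W
    P_R3 = (5 - 4.969)²/510 = 0.000001873 W
  P_total = P_R1 + P_R2 + P_R3 = 0.01953 W

Final answers:
1. V_2 = 4.969 V
2. I_R3 = 6.06e-05 A
3. P_R2 = 0.0003011 W
4. P_total = 0.01953 W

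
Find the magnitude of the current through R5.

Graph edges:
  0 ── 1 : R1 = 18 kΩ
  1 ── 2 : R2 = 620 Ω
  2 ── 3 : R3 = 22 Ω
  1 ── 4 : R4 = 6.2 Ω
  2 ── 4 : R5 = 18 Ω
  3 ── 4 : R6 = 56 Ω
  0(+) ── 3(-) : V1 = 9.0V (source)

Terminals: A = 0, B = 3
Nodal analysis, taking node 3 as the 0 V reference.
Source V1 fixes V_0 = 9 V.
KCL at each unknown node (sum of currents leaving = 0; resistances in Ω):
  Node 1: (V_1 - 9)/18000 + (V_1 - V_2)/620 + (V_1 - V_4)/6.2 = 0
  Node 2: (V_2 - V_1)/620 + (V_2 - 0)/22 + (V_2 - V_4)/18 = 0
  Node 4: (V_4 - V_1)/6.2 + (V_4 - V_2)/18 + (V_4 - 0)/56 = 0
Collecting terms (coefficients in siemens):
  0.163·V_1 - 0.001613·V_2 - 0.1613·V_4 = 0.0005
  0.1026·V_2 - 0.001613·V_1 - 0.05556·V_4 = 0
  0.2347·V_4 - 0.1613·V_1 - 0.05556·V_2 = 0
Solving these 3 simultaneous equations (Gaussian elimination) gives:
  V_1 = 0.01453 V, V_2 = 0.00646 V, V_4 = 0.01151 V
I_R5 = (V_2 - V_4)/R5 = (0.00646 - 0.01151)/18 = -0.0002806 A
|I_R5| = 0.0002806 A

Final answer: |I_R5| = 0.0002806 A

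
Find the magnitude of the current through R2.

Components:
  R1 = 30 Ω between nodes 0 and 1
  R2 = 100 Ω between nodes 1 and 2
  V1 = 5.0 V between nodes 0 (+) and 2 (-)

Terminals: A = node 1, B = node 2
Nodal analysis, taking node 2 as the 0 V reference.
Source V1 fixes V_0 = 5 V.
KCL at each unknown node (sum of currents leaving = 0; resistances in Ω):
  Node 1: (V_1 - 5)/30 + (V_1 - 0)/100 = 0
Collecting terms: 0.04333 × V_1 = 0.1667  =>  V_1 = 3.846 V
I_R2 = (V_1 - V_2)/R2 = (3.846 - 0)/100 = 0.03846 A
|I_R2| = 0.03846 A

Final answer: |I_R2| = 0.03846 A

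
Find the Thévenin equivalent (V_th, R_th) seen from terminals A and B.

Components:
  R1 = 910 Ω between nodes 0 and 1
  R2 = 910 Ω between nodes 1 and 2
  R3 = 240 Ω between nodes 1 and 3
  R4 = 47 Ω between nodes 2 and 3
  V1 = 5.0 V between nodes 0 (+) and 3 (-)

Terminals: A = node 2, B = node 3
Step 1 — V_th is the open-circuit voltage V_A - V_B (nothing connected across the terminals).
Nodal analysis, taking node 3 as the 0 V reference.
Source V1 fixes V_0 = 5 V.
KCL at each unknown node (sum of currents leaving = 0; resistances in Ω):
  Node 1: (V_1 - 5)/910 + (V_1 - V_2)/910 + (V_1 - 0)/240 = 0
  Node 2: (V_2 - V_1)/910 + (V_2 - 0)/47 = 0
Collecting terms (coefficients in siemens):
  0.006364·V_1 - 0.001099·V_2 = 0.005495
  0.02238·V_2 - 0.001099·V_1 = 0
Determinant D = (0.006364)(0.02238) - (-0.001099)(-0.001099) = 0.0001412
V_1 = [(0.005495)(0.02238) - (-0.001099)(0)]/D = 0.8707 V
V_2 = [(0.006364)(0) - (0.005495)(-0.001099)]/D = 0.04276 V
V_th = V_2 - V_3 = 0.04276 - 0 = 0.04276 V
Step 2 — R_th: zero the source — replace V1 by a short circuit (node 3 merges into node 0) — and find the resistance seen between A (node 2) and B (node 0).
Reduce the network between node 2 (A) and node 0 (B) by series/parallel combination:
  Rp1 = R1 ‖ R3 (parallel, both between nodes 0 and 1) = 1/(1/910 + 1/240) = 189.9 Ω
  Rs1 = R2 + Rp1 (series, joined only at node 1) = 910 + 189.9 = 1100 Ω
  Rp2 = R4 ‖ Rs1 (parallel, both between nodes 0 and 2) = 1/(1/47 + 1/1100) = 45.07 Ω
R_th = 45.07 Ω

Final answer: V_th = 0.04276 V, R_th = 45.07 Ω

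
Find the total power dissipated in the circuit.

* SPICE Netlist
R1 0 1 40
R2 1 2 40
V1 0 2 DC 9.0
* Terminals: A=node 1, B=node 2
Nodal analysis, taking node 2 as the 0 V reference.
Source V1 fixes V_0 = 9 V.
KCL at each unknown node (sum of currents leaving = 0; resistances in Ω):
  Node 1: (V_1 - 9)/40 + (V_1 - 0)/40 = 0
Collecting terms: 0.05 × V_1 = 0.225  =>  V_1 = 4.5 V
Power in each resistor, P = (ΔV)²/R:
  P_R1 = (9 - 4.5)²/40 = 0.5062 W
  P_R2 = (4.5 - 0)²/40 = 0.5062 W
P_total = P_R1 + P_R2 = 1.012 W

Final answer: 1.012 W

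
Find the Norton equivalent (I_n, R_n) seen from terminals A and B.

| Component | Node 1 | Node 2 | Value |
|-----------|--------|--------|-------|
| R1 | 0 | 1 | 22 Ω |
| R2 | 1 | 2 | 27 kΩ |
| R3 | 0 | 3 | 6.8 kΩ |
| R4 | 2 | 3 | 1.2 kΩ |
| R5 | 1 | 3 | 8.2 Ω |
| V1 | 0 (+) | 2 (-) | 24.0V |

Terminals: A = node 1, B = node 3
Find the Thévenin equivalent first; then I_n = V_th/R_th and R_n = R_th.
Step 1 — V_th is the open-circuit voltage V_A - V_B (nothing connected across the terminals).
Nodal analysis, taking node 2 as the 0 V reference.
Source V1 fixes V_0 = 24 V.
KCL at each unknown node (sum of currents leaving = 0; resistances in Ω):
  Node 1: (V_1 - 24)/22 + (V_1 - 0)/27000 + (V_1 - V_3)/8.2 = 0
  Node 3: (V_3 - 24)/6800 + (V_3 - 0)/1200 + (V_3 - V_1)/8.2 = 0
Collecting terms (coefficients in siemens):
  0.1674·V_1 - 0.122·V_3 = 1.091
  0.1229·V_3 - 0.122·V_1 = 0.003529
Determinant D = (0.1674)(0.1229) - (-0.122)(-0.122) = 0.005712
V_1 = [(1.091)(0.1229) - (-0.122)(0.003529)]/D = 23.55 V
V_3 = [(0.1674)(0.003529) - (1.091)(-0.122)]/D = 23.39 V
V_th = V_1 - V_3 = 23.55 - 23.39 = 0.1591 V
Step 2 — R_th: zero the source — replace V1 by a short circuit (node 2 merges into node 0) — and find the resistance seen between A (node 1) and B (node 3).
Reduce the network between node 1 (A) and node 3 (B) by series/parallel combination:
  Rp1 = R1 ‖ R2 (parallel, both between nodes 0 and 1) = 1/(1/22 + 1/27000) = 21.98 Ω
  Rp2 = R3 ‖ R4 (parallel, both between nodes 0 and 3) = 1/(1/6800 + 1/1200) = 1020 Ω
  Rs1 = Rp1 + Rp2 (series, joined only at node 0) = 21.98 + 1020 = 1042 Ω
  Rp3 = R5 ‖ Rs1 (parallel, both between nodes 1 and 3) = 1/(1/8.2 + 1/1042) = 8.136 Ω
R_th = 8.136 Ω
I_n = V_th/R_th = 0.1591/8.136 = 0.01956 A, and R_n = R_th = 8.136 Ω

Final answer: I_n = 0.01956 A, R_n = 8.136 Ω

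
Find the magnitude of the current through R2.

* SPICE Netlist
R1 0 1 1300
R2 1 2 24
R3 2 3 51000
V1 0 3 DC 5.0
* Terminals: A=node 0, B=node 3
Nodal analysis, taking node 3 as the 0 V reference.
Source V1 fixes V_0 = 5 V.
KCL at each unknown node (sum of currents leaving = 0; resistances in Ω):
  Node 1: (V_1 - 5)/1300 + (V_1 - V_2)/24 = 0
  Node 2: (V_2 - V_1)/24 + (V_2 - 0)/51000 = 0
Collecting terms (coefficients in siemens):
  0.04244·V_1 - 0.04167·V_2 = 0.003846
  0.04169·V_2 - 0.04167·V_1 = 0
Determinant D = (0.04244)(0.04169) - (-0.04167)(-0.04167) = 0.00003288
V_1 = [(0.003846)(0.04169) - (-0.04167)(0)]/D = 4.876 V
V_2 = [(0.04244)(0) - (0.003846)(-0.04167)]/D = 4.873 V
I_R2 = (V_1 - V_2)/R2 = (4.876 - 4.873)/24 = 0.00009556 A
|I_R2| = 0.00009556 A

Final answer: |I_R2| = 9.556e-05 A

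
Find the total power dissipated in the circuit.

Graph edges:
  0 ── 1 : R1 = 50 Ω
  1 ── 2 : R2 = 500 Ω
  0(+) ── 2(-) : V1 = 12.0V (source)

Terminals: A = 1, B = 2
Nodal analysis, taking node 2 as the 0 V reference.
Source V1 fixes V_0 = 12 V.
KCL at each unknown node (sum of currents leaving = 0; resistances in Ω):
  Node 1: (V_1 - 12)/50 + (V_1 - 0)/500 = 0
Collecting terms: 0.022 × V_1 = 0.24  =>  V_1 = 10.91 V
Power in each resistor, P = (ΔV)²/R:
  P_R1 = (12 - 10.91)²/50 = 0.0238 W
  P_R2 = (10.91 - 0)²/500 = 0.238 W
P_total = P_R1 + P_R2 = 0.2618 W

Final answer: 0.2618 W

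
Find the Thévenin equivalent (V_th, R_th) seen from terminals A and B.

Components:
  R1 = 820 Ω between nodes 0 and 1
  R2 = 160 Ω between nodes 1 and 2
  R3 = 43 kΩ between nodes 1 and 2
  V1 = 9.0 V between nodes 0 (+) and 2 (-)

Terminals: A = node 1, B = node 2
Step 1 — V_th is the open-circuit voltage V_A - V_B (nothing connected across the terminals).
Nodal analysis, taking node 2 as the 0 V reference.
Source V1 fixes V_0 = 9 V.
KCL at each unknown node (sum of currents leaving = 0; resistances in Ω):
  Node 1: (V_1 - 9)/820 + (V_1 - 0)/160 + (V_1 - 0)/43000 = 0
Collecting terms: 0.007493 × V_1 = 0.01098  =>  V_1 = 1.465 V
V_th = V_1 - V_2 = 1.465 - 0 = 1.465 V
Step 2 — R_th: zero the source — replace V1 by a short circuit (node 2 merges into node 0) — and find the resistance seen between A (node 1) and B (node 0).
Reduce the network between node 1 (A) and node 0 (B) by series/parallel combination:
  Rp1 = R1 ‖ R2 ‖ R3 (parallel, all between nodes 0 and 1) = 1/(1/820 + 1/160 + 1/43000) = 133.5 Ω
R_th = 133.5 Ω

Final answer: V_th = 1.465 V, R_th = 133.5 Ω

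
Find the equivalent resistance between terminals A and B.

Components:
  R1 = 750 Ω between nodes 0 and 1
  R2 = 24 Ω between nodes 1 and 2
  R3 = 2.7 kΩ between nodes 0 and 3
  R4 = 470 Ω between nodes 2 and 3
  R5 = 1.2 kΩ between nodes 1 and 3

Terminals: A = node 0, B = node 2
The network is not a plain series/parallel combination. Inject a 1 A test current into terminal A (node 0) and return it from terminal B (node 2); then R_eq = V_A / (1 A).
Nodal analysis, taking node 2 as the 0 V reference.
Current source I_test pushes 1 A into node 0 and draws it out of node 2.
KCL at each unknown node (sum of currents leaving = 0; resistances in Ω):
  Node 0: (V_0 - V_1)/750 + (V_0 - V_3)/2700 - 1 = 0
  Node 1: (V_1 - V_0)/750 + (V_1 - 0)/24 + (V_1 - V_3)/1200 = 0
  Node 3: (V_3 - V_0)/2700 + (V_3 - V_1)/1200 + (V_3 - 0)/470 = 0
Collecting terms (coefficients in siemens):
  0.001704·V_0 - 0.001333·V_1 - 0.0003704·V_3 = 1
  0.04383·V_1 - 0.001333·V_0 - 0.0008333·V_3 = 0
  0.003331·V_3 - 0.0003704·V_0 - 0.0008333·V_1 = 0
Solving these 3 simultaneous equations (Gaussian elimination) gives:
  V_0 = 618.8 V, V_1 = 20.23 V, V_3 = 73.86 V
R_eq = V_0 / 1 A = 618.8 Ω

Final answer: 618.8 Ω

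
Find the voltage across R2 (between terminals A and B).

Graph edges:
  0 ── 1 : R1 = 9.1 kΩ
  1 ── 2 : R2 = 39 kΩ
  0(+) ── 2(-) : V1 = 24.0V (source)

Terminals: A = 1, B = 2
R1 and R2 are in series across V1 (node 0 → node 1 → node 2), and the output A–B is taken across R2, so this is a voltage divider.
Series current: I = V1/(R1 + R2) = 24/(9100 + 39000) = 24/48100 = 0.000499 A
V_R2 = I × R2 = V1 × R2/(R1 + R2) = 24 × 39000/48100 = 19.46 V

Final answer: 19.46 V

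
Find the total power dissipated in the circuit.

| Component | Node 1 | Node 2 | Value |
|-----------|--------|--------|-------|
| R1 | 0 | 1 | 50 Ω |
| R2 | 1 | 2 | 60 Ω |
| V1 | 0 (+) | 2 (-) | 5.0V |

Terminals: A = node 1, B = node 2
Nodal analysis, taking node 2 as the 0 V reference.
Source V1 fixes V_0 = 5 V.
KCL at each unknown node (sum of currents leaving = 0; resistances in Ω):
  Node 1: (V_1 - 5)/50 + (V_1 - 0)/60 = 0
Collecting terms: 0.03667 × V_1 = 0.1  =>  V_1 = 2.727 V
Power in each resistor, P = (ΔV)²/R:
  P_R1 = (5 - 2.727)²/50 = 0.1033 W
  P_R2 = (2.727 - 0)²/60 = 0.124 W
P_total = P_R1 + P_R2 = 0.2273 W

Final answer: 0.2273 W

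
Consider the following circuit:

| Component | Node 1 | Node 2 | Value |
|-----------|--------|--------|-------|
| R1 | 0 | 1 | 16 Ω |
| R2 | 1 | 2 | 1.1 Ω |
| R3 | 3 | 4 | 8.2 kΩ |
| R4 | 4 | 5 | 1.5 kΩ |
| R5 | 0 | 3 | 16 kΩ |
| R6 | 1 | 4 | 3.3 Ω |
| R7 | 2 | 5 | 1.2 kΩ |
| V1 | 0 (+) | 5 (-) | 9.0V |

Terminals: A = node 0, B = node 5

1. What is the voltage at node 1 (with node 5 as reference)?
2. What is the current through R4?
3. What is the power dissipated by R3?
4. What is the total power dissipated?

Nodal analysis, taking node 5 as the 0 V reference.
Source V1 fixes V_0 = 9 V.
KCL at each unknown node (sum of currents leaving = 0; resistances in Ω):
  Node 1: (V_1 - 9)/16 + (V_1 - V_2)/1.1 + (V_1 - V_4)/3.3 = 0
  Node 2: (V_2 - V_1)/1.1 + (V_2 - 0)/1200 = 0
  Node 3: (V_3 - V_4)/8200 + (V_3 - 9)/16000 = 0
  Node 4: (V_4 - V_3)/8200 + (V_4 - 0)/1500 + (V_4 - V_1)/3.3 = 0
Collecting terms (coefficients in siemens):
  1.275·V_1 - 0.9091·V_2 - 0.303·V_4 = 0.5625
  0.9099·V_2 - 0.9091·V_1 = 0
  0.0001845·V_3 - 0.000122·V_4 = 0.0005625
  0.3038·V_4 - 0.303·V_1 - 0.000122·V_3 = 0
Solving these 4 simultaneous equations (Gaussian elimination) gives:
  V_1 = 8.79 V, V_2 = 8.781 V, V_3 = 8.848 V, V_4 = 8.77 V
Part 1:
  Read off the nodal solution: V_1 = 8.79 V
Part 2:
  I_R4 = (V_4 - V_5)/R4 = (8.77 - 0)/1500 = 0.005847 A
  Magnitude: I_R4 = 0.005847 A
Part 3:
  I_R3 = (V_3 - V_4)/R3 = (8.848 - 8.77)/8200 = 0.000009494 A
  P_R3 = I_R3² × R3 = (0.000009494)² × 8200 = 0.0000007391 W
Part 4:
  Power in each resistor, P = (ΔV)²/R:
    P_R1 = (9 - 8.79)²/16 = 0.002769 W
    P_R2 = (8.79 - 8.781)²/1.1 = 0.00005891 W
    P_R3 = (8.848 - 8.77)²/8200 = 0.0000007391 W
    P_R4 = (8.77 - 0)²/1500 = 0.05128 W
    P_R5 = (9 - 8.848)²/16000 = 0.000001442 W
    P_R6 = (8.79 - 8.77)²/3.3 = 0.0001124 W
    P_R7 = (8.781 - 0)²/1200 = 0.06426 W
  P_total = P_R1 + P_R2 + P_R3 + P_R4 + P_R5 + P_R6 + P_R7 = 0.1185 W

Final answers:
1. V_1 = 8.79 V
2. I_R4 = 0.005847 A
3. P_R3 = 7.391e-07 W
4. P_total = 0.1185 W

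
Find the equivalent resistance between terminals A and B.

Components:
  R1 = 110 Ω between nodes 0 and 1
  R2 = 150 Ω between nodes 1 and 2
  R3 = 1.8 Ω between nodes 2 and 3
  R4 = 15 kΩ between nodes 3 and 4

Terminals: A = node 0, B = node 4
Reduce the network between node 0 (A) and node 4 (B) by series/parallel combination:
  Rs1 = R1 + R2 (series, joined only at node 1) = 110 + 150 = 260 Ω
  Rs2 = R3 + Rs1 (series, joined only at node 2) = 1.8 + 260 = 261.8 Ω
  Rs3 = R4 + Rs2 (series, joined only at node 3) = 15000 + 261.8 = 15260 Ω
R_eq = 15.26 kΩ

Final answer: 15.26 kΩ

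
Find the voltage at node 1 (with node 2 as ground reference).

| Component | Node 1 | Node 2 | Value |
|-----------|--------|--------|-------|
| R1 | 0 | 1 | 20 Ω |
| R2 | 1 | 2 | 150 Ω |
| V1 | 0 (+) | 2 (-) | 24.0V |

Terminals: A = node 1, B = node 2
Nodal analysis, taking node 2 as the 0 V reference.
Source V1 fixes V_0 = 24 V.
KCL at each unknown node (sum of currents leaving = 0; resistances in Ω):
  Node 1: (V_1 - 24)/20 + (V_1 - 0)/150 = 0
Collecting terms: 0.05667 × V_1 = 1.2  =>  V_1 = 21.18 V
The requested potential is V_1 = 21.18 V.

Final answer: V_1 = 21.18 V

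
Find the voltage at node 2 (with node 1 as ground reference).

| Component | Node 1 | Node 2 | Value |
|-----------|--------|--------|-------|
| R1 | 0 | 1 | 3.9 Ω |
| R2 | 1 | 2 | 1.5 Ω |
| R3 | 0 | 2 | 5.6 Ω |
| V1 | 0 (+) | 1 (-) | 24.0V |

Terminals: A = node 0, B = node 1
Nodal analysis, taking node 1 as the 0 V reference.
Source V1 fixes V_0 = 24 V.
KCL at each unknown node (sum of currents leaving = 0; resistances in Ω):
  Node 2: (V_2 - 0)/1.5 + (V_2 - 24)/5.6 = 0
Collecting terms: 0.8452 × V_2 = 4.286  =>  V_2 = 5.07 V
The requested potential is V_2 = 5.07 V.

Final answer: V_2 = 5.07 V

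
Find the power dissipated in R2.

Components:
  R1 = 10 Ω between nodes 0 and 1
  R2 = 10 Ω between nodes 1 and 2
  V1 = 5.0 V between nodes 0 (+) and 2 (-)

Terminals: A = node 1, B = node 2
Nodal analysis, taking node 2 as the 0 V reference.
Source V1 fixes V_0 = 5 V.
KCL at each unknown node (sum of currents leaving = 0; resistances in Ω):
  Node 1: (V_1 - 5)/10 + (V_1 - 0)/10 = 0
Collecting terms: 0.2 × V_1 = 0.5  =>  V_1 = 2.5 V
I_R2 = (V_1 - V_2)/R2 = (2.5 - 0)/10 = 0.25 A
P_R2 = I_R2² × R2 = (0.25)² × 10 = 0.625 W

Final answer: 0.625 W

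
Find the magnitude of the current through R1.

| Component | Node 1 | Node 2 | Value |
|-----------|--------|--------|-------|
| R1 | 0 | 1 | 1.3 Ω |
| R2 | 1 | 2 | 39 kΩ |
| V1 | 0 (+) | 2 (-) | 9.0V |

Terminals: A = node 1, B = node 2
Nodal analysis, taking node 2 as the 0 V reference.
Source V1 fixes V_0 = 9 V.
KCL at each unknown node (sum of currents leaving = 0; resistances in Ω):
  Node 1: (V_1 - 9)/1.3 + (V_1 - 0)/39000 = 0
Collecting terms: 0.7693 × V_1 = 6.923  =>  V_1 = 9 V
I_R1 = (V_0 - V_1)/R1 = (9 - 9)/1.3 = 0.0002308 A
|I_R1| = 0.0002308 A

Final answer: |I_R1| = 0.0002308 A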